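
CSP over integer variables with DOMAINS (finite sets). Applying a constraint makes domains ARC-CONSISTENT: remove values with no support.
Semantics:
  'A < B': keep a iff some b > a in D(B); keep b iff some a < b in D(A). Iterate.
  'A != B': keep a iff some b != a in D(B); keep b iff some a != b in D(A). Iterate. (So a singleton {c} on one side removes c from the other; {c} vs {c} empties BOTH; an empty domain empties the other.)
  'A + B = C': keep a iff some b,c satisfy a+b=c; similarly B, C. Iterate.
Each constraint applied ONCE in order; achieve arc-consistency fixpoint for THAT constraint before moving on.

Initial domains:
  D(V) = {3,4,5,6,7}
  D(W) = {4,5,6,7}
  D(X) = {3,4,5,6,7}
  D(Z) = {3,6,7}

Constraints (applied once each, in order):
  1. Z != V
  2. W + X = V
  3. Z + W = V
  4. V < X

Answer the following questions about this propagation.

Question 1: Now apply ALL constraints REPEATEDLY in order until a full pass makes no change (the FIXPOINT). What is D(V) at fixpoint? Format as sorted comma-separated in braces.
Answer: {}

Derivation:
pass 0 (initial): D(V)={3,4,5,6,7}
pass 1: V {3,4,5,6,7}->{}; W {4,5,6,7}->{4}; X {3,4,5,6,7}->{}; Z {3,6,7}->{3}
pass 2: W {4}->{}; Z {3}->{}
pass 3: no change
Fixpoint after 3 passes: D(V) = {}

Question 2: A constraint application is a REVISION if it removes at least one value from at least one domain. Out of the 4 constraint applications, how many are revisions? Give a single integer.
Constraint 1 (Z != V) on D(Z)={3,6,7} D(V)={3,4,5,6,7}: no change => not a revision
Constraint 2 (W + X = V) on D(W)={4,5,6,7} D(X)={3,4,5,6,7} D(V)={3,4,5,6,7}: W {4,5,6,7}->{4}; X {3,4,5,6,7}->{3}; V {3,4,5,6,7}->{7} => REVISION
Constraint 3 (Z + W = V) on D(Z)={3,6,7} D(W)={4} D(V)={7}: Z {3,6,7}->{3} => REVISION
Constraint 4 (V < X) on D(V)={7} D(X)={3}: V {7}->{}; X {3}->{} => REVISION
Total revisions = 3

Answer: 3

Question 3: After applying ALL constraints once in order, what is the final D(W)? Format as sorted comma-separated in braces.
Constraint 1 (Z != V) on D(Z)={3,6,7} D(V)={3,4,5,6,7}: no change
Constraint 2 (W + X = V) on D(W)={4,5,6,7} D(X)={3,4,5,6,7} D(V)={3,4,5,6,7}: W {4,5,6,7}->{4}; X {3,4,5,6,7}->{3}; V {3,4,5,6,7}->{7}
Constraint 3 (Z + W = V) on D(Z)={3,6,7} D(W)={4} D(V)={7}: Z {3,6,7}->{3}
Constraint 4 (V < X) on D(V)={7} D(X)={3}: V {7}->{}; X {3}->{}
So after all 4 constraints: D(W) = {4}

Answer: {4}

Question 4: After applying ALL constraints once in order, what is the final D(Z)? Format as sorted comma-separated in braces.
Answer: {3}

Derivation:
Constraint 1 (Z != V) on D(Z)={3,6,7} D(V)={3,4,5,6,7}: no change
Constraint 2 (W + X = V) on D(W)={4,5,6,7} D(X)={3,4,5,6,7} D(V)={3,4,5,6,7}: W {4,5,6,7}->{4}; X {3,4,5,6,7}->{3}; V {3,4,5,6,7}->{7}
Constraint 3 (Z + W = V) on D(Z)={3,6,7} D(W)={4} D(V)={7}: Z {3,6,7}->{3}
Constraint 4 (V < X) on D(V)={7} D(X)={3}: V {7}->{}; X {3}->{}
So after all 4 constraints: D(Z) = {3}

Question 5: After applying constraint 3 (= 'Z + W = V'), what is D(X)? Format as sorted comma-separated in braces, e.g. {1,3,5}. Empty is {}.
Constraint 1 (Z != V) on D(Z)={3,6,7} D(V)={3,4,5,6,7}: no change
Constraint 2 (W + X = V) on D(W)={4,5,6,7} D(X)={3,4,5,6,7} D(V)={3,4,5,6,7}: W {4,5,6,7}->{4}; X {3,4,5,6,7}->{3}; V {3,4,5,6,7}->{7}
Constraint 3 (Z + W = V) on D(Z)={3,6,7} D(W)={4} D(V)={7}: Z {3,6,7}->{3}
So after constraint 3: D(X) = {3}

Answer: {3}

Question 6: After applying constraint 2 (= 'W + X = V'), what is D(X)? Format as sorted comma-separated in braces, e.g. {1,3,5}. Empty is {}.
Constraint 1 (Z != V) on D(Z)={3,6,7} D(V)={3,4,5,6,7}: no change
Constraint 2 (W + X = V) on D(W)={4,5,6,7} D(X)={3,4,5,6,7} D(V)={3,4,5,6,7}: W {4,5,6,7}->{4}; X {3,4,5,6,7}->{3}; V {3,4,5,6,7}->{7}
So after constraint 2: D(X) = {3}

Answer: {3}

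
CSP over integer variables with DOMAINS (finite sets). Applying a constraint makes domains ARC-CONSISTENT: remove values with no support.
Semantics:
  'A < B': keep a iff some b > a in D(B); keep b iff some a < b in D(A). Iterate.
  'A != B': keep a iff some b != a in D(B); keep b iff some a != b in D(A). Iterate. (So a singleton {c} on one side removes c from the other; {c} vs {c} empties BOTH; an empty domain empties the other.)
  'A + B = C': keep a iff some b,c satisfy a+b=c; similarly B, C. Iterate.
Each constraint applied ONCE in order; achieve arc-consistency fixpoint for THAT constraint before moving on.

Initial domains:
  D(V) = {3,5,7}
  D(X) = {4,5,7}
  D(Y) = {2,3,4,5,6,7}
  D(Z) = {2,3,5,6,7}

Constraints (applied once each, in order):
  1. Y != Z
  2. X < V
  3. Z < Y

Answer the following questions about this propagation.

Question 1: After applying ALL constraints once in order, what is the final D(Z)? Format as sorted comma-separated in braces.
Answer: {2,3,5,6}

Derivation:
Constraint 1 (Y != Z) on D(Y)={2,3,4,5,6,7} D(Z)={2,3,5,6,7}: no change
Constraint 2 (X < V) on D(X)={4,5,7} D(V)={3,5,7}: X {4,5,7}->{4,5}; V {3,5,7}->{5,7}
Constraint 3 (Z < Y) on D(Z)={2,3,5,6,7} D(Y)={2,3,4,5,6,7}: Z {2,3,5,6,7}->{2,3,5,6}; Y {2,3,4,5,6,7}->{3,4,5,6,7}
So after all 3 constraints: D(Z) = {2,3,5,6}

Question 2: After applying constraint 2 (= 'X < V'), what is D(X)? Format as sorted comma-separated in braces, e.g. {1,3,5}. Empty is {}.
Answer: {4,5}

Derivation:
Constraint 1 (Y != Z) on D(Y)={2,3,4,5,6,7} D(Z)={2,3,5,6,7}: no change
Constraint 2 (X < V) on D(X)={4,5,7} D(V)={3,5,7}: X {4,5,7}->{4,5}; V {3,5,7}->{5,7}
So after constraint 2: D(X) = {4,5}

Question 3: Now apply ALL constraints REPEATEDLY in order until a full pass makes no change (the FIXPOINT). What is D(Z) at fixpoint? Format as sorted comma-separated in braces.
pass 0 (initial): D(Z)={2,3,5,6,7}
pass 1: V {3,5,7}->{5,7}; X {4,5,7}->{4,5}; Y {2,3,4,5,6,7}->{3,4,5,6,7}; Z {2,3,5,6,7}->{2,3,5,6}
pass 2: no change
Fixpoint after 2 passes: D(Z) = {2,3,5,6}

Answer: {2,3,5,6}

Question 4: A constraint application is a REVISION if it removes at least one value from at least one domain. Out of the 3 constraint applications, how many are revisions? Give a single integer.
Constraint 1 (Y != Z) on D(Y)={2,3,4,5,6,7} D(Z)={2,3,5,6,7}: no change => not a revision
Constraint 2 (X < V) on D(X)={4,5,7} D(V)={3,5,7}: X {4,5,7}->{4,5}; V {3,5,7}->{5,7} => REVISION
Constraint 3 (Z < Y) on D(Z)={2,3,5,6,7} D(Y)={2,3,4,5,6,7}: Z {2,3,5,6,7}->{2,3,5,6}; Y {2,3,4,5,6,7}->{3,4,5,6,7} => REVISION
Total revisions = 2

Answer: 2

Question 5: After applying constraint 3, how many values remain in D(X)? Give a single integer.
Constraint 1 (Y != Z) on D(Y)={2,3,4,5,6,7} D(Z)={2,3,5,6,7}: no change
Constraint 2 (X < V) on D(X)={4,5,7} D(V)={3,5,7}: X {4,5,7}->{4,5}; V {3,5,7}->{5,7}
Constraint 3 (Z < Y) on D(Z)={2,3,5,6,7} D(Y)={2,3,4,5,6,7}: Z {2,3,5,6,7}->{2,3,5,6}; Y {2,3,4,5,6,7}->{3,4,5,6,7}
So after constraint 3: D(X)={4,5}, size = 2

Answer: 2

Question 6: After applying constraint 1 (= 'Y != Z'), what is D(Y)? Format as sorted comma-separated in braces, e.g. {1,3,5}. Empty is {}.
Answer: {2,3,4,5,6,7}

Derivation:
Constraint 1 (Y != Z) on D(Y)={2,3,4,5,6,7} D(Z)={2,3,5,6,7}: no change
So after constraint 1: D(Y) = {2,3,4,5,6,7}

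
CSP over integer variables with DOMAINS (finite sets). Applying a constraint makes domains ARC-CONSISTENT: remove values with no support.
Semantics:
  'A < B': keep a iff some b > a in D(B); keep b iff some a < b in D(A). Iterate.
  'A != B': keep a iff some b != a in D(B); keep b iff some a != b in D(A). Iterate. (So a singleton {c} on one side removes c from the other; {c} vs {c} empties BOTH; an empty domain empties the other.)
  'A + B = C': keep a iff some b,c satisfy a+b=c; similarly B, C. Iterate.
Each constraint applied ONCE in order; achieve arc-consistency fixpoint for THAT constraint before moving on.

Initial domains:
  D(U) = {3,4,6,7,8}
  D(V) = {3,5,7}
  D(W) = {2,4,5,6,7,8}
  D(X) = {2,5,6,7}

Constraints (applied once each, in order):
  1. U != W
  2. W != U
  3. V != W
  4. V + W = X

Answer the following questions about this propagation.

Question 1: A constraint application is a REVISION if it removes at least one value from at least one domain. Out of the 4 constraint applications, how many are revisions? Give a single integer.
Constraint 1 (U != W) on D(U)={3,4,6,7,8} D(W)={2,4,5,6,7,8}: no change => not a revision
Constraint 2 (W != U) on D(W)={2,4,5,6,7,8} D(U)={3,4,6,7,8}: no change => not a revision
Constraint 3 (V != W) on D(V)={3,5,7} D(W)={2,4,5,6,7,8}: no change => not a revision
Constraint 4 (V + W = X) on D(V)={3,5,7} D(W)={2,4,5,6,7,8} D(X)={2,5,6,7}: V {3,5,7}->{3,5}; W {2,4,5,6,7,8}->{2,4}; X {2,5,6,7}->{5,7} => REVISION
Total revisions = 1

Answer: 1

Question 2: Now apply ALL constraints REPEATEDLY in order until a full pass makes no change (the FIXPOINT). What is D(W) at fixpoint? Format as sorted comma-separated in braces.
Answer: {2,4}

Derivation:
pass 0 (initial): D(W)={2,4,5,6,7,8}
pass 1: V {3,5,7}->{3,5}; W {2,4,5,6,7,8}->{2,4}; X {2,5,6,7}->{5,7}
pass 2: no change
Fixpoint after 2 passes: D(W) = {2,4}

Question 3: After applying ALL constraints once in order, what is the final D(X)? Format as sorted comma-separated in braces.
Constraint 1 (U != W) on D(U)={3,4,6,7,8} D(W)={2,4,5,6,7,8}: no change
Constraint 2 (W != U) on D(W)={2,4,5,6,7,8} D(U)={3,4,6,7,8}: no change
Constraint 3 (V != W) on D(V)={3,5,7} D(W)={2,4,5,6,7,8}: no change
Constraint 4 (V + W = X) on D(V)={3,5,7} D(W)={2,4,5,6,7,8} D(X)={2,5,6,7}: V {3,5,7}->{3,5}; W {2,4,5,6,7,8}->{2,4}; X {2,5,6,7}->{5,7}
So after all 4 constraints: D(X) = {5,7}

Answer: {5,7}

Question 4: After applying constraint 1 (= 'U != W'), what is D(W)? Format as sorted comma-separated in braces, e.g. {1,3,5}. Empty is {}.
Constraint 1 (U != W) on D(U)={3,4,6,7,8} D(W)={2,4,5,6,7,8}: no change
So after constraint 1: D(W) = {2,4,5,6,7,8}

Answer: {2,4,5,6,7,8}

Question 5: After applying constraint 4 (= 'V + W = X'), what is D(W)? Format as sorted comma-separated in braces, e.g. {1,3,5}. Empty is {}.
Constraint 1 (U != W) on D(U)={3,4,6,7,8} D(W)={2,4,5,6,7,8}: no change
Constraint 2 (W != U) on D(W)={2,4,5,6,7,8} D(U)={3,4,6,7,8}: no change
Constraint 3 (V != W) on D(V)={3,5,7} D(W)={2,4,5,6,7,8}: no change
Constraint 4 (V + W = X) on D(V)={3,5,7} D(W)={2,4,5,6,7,8} D(X)={2,5,6,7}: V {3,5,7}->{3,5}; W {2,4,5,6,7,8}->{2,4}; X {2,5,6,7}->{5,7}
So after constraint 4: D(W) = {2,4}

Answer: {2,4}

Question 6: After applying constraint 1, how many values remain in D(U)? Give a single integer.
Constraint 1 (U != W) on D(U)={3,4,6,7,8} D(W)={2,4,5,6,7,8}: no change
So after constraint 1: D(U)={3,4,6,7,8}, size = 5

Answer: 5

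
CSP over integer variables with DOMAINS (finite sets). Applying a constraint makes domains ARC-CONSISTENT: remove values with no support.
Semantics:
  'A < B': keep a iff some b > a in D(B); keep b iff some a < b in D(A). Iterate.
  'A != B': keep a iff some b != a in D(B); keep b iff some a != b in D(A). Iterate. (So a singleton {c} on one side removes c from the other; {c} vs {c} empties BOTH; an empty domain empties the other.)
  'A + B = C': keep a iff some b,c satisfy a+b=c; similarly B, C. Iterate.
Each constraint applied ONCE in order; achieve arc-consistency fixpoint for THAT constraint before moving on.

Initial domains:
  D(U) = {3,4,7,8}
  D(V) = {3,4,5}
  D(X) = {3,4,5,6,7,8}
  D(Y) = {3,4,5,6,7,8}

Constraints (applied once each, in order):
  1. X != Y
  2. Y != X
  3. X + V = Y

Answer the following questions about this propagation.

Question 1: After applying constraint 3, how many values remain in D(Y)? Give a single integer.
Constraint 1 (X != Y) on D(X)={3,4,5,6,7,8} D(Y)={3,4,5,6,7,8}: no change
Constraint 2 (Y != X) on D(Y)={3,4,5,6,7,8} D(X)={3,4,5,6,7,8}: no change
Constraint 3 (X + V = Y) on D(X)={3,4,5,6,7,8} D(V)={3,4,5} D(Y)={3,4,5,6,7,8}: X {3,4,5,6,7,8}->{3,4,5}; Y {3,4,5,6,7,8}->{6,7,8}
So after constraint 3: D(Y)={6,7,8}, size = 3

Answer: 3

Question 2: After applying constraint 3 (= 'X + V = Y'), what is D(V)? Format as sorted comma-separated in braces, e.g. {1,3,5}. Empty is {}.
Answer: {3,4,5}

Derivation:
Constraint 1 (X != Y) on D(X)={3,4,5,6,7,8} D(Y)={3,4,5,6,7,8}: no change
Constraint 2 (Y != X) on D(Y)={3,4,5,6,7,8} D(X)={3,4,5,6,7,8}: no change
Constraint 3 (X + V = Y) on D(X)={3,4,5,6,7,8} D(V)={3,4,5} D(Y)={3,4,5,6,7,8}: X {3,4,5,6,7,8}->{3,4,5}; Y {3,4,5,6,7,8}->{6,7,8}
So after constraint 3: D(V) = {3,4,5}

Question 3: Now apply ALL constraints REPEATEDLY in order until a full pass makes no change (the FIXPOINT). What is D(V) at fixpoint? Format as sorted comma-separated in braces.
pass 0 (initial): D(V)={3,4,5}
pass 1: X {3,4,5,6,7,8}->{3,4,5}; Y {3,4,5,6,7,8}->{6,7,8}
pass 2: no change
Fixpoint after 2 passes: D(V) = {3,4,5}

Answer: {3,4,5}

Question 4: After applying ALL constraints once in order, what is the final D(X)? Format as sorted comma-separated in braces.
Answer: {3,4,5}

Derivation:
Constraint 1 (X != Y) on D(X)={3,4,5,6,7,8} D(Y)={3,4,5,6,7,8}: no change
Constraint 2 (Y != X) on D(Y)={3,4,5,6,7,8} D(X)={3,4,5,6,7,8}: no change
Constraint 3 (X + V = Y) on D(X)={3,4,5,6,7,8} D(V)={3,4,5} D(Y)={3,4,5,6,7,8}: X {3,4,5,6,7,8}->{3,4,5}; Y {3,4,5,6,7,8}->{6,7,8}
So after all 3 constraints: D(X) = {3,4,5}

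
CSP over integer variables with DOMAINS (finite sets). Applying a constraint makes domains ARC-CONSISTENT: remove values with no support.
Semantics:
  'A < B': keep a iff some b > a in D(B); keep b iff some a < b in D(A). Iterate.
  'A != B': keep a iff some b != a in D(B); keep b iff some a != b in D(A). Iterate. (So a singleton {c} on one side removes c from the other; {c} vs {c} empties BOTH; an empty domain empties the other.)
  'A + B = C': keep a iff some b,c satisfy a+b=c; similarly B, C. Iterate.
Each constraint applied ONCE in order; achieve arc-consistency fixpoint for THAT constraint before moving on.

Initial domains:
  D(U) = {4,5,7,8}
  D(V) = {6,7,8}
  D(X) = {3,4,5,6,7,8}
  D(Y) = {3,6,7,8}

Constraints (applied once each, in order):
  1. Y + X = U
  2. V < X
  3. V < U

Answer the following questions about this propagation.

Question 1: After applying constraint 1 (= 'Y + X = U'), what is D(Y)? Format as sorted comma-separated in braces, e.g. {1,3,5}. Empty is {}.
Answer: {3}

Derivation:
Constraint 1 (Y + X = U) on D(Y)={3,6,7,8} D(X)={3,4,5,6,7,8} D(U)={4,5,7,8}: Y {3,6,7,8}->{3}; X {3,4,5,6,7,8}->{4,5}; U {4,5,7,8}->{7,8}
So after constraint 1: D(Y) = {3}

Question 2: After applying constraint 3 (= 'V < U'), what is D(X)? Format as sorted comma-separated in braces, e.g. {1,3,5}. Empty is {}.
Constraint 1 (Y + X = U) on D(Y)={3,6,7,8} D(X)={3,4,5,6,7,8} D(U)={4,5,7,8}: Y {3,6,7,8}->{3}; X {3,4,5,6,7,8}->{4,5}; U {4,5,7,8}->{7,8}
Constraint 2 (V < X) on D(V)={6,7,8} D(X)={4,5}: V {6,7,8}->{}; X {4,5}->{}
Constraint 3 (V < U) on D(V)={} D(U)={7,8}: U {7,8}->{}
So after constraint 3: D(X) = {}

Answer: {}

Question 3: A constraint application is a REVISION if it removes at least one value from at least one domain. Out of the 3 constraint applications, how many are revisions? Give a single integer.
Constraint 1 (Y + X = U) on D(Y)={3,6,7,8} D(X)={3,4,5,6,7,8} D(U)={4,5,7,8}: Y {3,6,7,8}->{3}; X {3,4,5,6,7,8}->{4,5}; U {4,5,7,8}->{7,8} => REVISION
Constraint 2 (V < X) on D(V)={6,7,8} D(X)={4,5}: V {6,7,8}->{}; X {4,5}->{} => REVISION
Constraint 3 (V < U) on D(V)={} D(U)={7,8}: U {7,8}->{} => REVISION
Total revisions = 3

Answer: 3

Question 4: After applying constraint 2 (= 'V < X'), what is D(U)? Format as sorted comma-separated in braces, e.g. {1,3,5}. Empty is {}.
Answer: {7,8}

Derivation:
Constraint 1 (Y + X = U) on D(Y)={3,6,7,8} D(X)={3,4,5,6,7,8} D(U)={4,5,7,8}: Y {3,6,7,8}->{3}; X {3,4,5,6,7,8}->{4,5}; U {4,5,7,8}->{7,8}
Constraint 2 (V < X) on D(V)={6,7,8} D(X)={4,5}: V {6,7,8}->{}; X {4,5}->{}
So after constraint 2: D(U) = {7,8}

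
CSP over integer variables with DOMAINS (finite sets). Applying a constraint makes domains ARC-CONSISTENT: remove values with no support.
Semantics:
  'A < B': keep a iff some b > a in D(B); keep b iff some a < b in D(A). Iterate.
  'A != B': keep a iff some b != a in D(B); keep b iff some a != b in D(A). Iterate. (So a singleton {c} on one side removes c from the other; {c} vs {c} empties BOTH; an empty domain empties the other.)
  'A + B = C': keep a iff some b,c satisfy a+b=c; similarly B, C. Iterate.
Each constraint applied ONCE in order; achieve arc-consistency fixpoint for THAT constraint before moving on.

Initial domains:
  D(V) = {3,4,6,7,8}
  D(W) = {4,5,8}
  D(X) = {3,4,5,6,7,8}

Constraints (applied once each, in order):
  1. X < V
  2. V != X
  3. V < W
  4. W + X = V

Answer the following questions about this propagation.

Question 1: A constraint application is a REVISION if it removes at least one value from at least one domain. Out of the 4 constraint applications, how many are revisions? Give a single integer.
Constraint 1 (X < V) on D(X)={3,4,5,6,7,8} D(V)={3,4,6,7,8}: X {3,4,5,6,7,8}->{3,4,5,6,7}; V {3,4,6,7,8}->{4,6,7,8} => REVISION
Constraint 2 (V != X) on D(V)={4,6,7,8} D(X)={3,4,5,6,7}: no change => not a revision
Constraint 3 (V < W) on D(V)={4,6,7,8} D(W)={4,5,8}: V {4,6,7,8}->{4,6,7}; W {4,5,8}->{5,8} => REVISION
Constraint 4 (W + X = V) on D(W)={5,8} D(X)={3,4,5,6,7} D(V)={4,6,7}: W {5,8}->{}; X {3,4,5,6,7}->{}; V {4,6,7}->{} => REVISION
Total revisions = 3

Answer: 3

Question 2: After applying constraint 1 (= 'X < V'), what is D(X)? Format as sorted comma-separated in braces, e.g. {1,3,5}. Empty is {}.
Answer: {3,4,5,6,7}

Derivation:
Constraint 1 (X < V) on D(X)={3,4,5,6,7,8} D(V)={3,4,6,7,8}: X {3,4,5,6,7,8}->{3,4,5,6,7}; V {3,4,6,7,8}->{4,6,7,8}
So after constraint 1: D(X) = {3,4,5,6,7}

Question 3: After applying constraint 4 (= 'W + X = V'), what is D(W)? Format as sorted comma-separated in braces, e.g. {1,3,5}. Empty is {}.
Answer: {}

Derivation:
Constraint 1 (X < V) on D(X)={3,4,5,6,7,8} D(V)={3,4,6,7,8}: X {3,4,5,6,7,8}->{3,4,5,6,7}; V {3,4,6,7,8}->{4,6,7,8}
Constraint 2 (V != X) on D(V)={4,6,7,8} D(X)={3,4,5,6,7}: no change
Constraint 3 (V < W) on D(V)={4,6,7,8} D(W)={4,5,8}: V {4,6,7,8}->{4,6,7}; W {4,5,8}->{5,8}
Constraint 4 (W + X = V) on D(W)={5,8} D(X)={3,4,5,6,7} D(V)={4,6,7}: W {5,8}->{}; X {3,4,5,6,7}->{}; V {4,6,7}->{}
So after constraint 4: D(W) = {}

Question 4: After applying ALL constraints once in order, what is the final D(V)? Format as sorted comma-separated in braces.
Constraint 1 (X < V) on D(X)={3,4,5,6,7,8} D(V)={3,4,6,7,8}: X {3,4,5,6,7,8}->{3,4,5,6,7}; V {3,4,6,7,8}->{4,6,7,8}
Constraint 2 (V != X) on D(V)={4,6,7,8} D(X)={3,4,5,6,7}: no change
Constraint 3 (V < W) on D(V)={4,6,7,8} D(W)={4,5,8}: V {4,6,7,8}->{4,6,7}; W {4,5,8}->{5,8}
Constraint 4 (W + X = V) on D(W)={5,8} D(X)={3,4,5,6,7} D(V)={4,6,7}: W {5,8}->{}; X {3,4,5,6,7}->{}; V {4,6,7}->{}
So after all 4 constraints: D(V) = {}

Answer: {}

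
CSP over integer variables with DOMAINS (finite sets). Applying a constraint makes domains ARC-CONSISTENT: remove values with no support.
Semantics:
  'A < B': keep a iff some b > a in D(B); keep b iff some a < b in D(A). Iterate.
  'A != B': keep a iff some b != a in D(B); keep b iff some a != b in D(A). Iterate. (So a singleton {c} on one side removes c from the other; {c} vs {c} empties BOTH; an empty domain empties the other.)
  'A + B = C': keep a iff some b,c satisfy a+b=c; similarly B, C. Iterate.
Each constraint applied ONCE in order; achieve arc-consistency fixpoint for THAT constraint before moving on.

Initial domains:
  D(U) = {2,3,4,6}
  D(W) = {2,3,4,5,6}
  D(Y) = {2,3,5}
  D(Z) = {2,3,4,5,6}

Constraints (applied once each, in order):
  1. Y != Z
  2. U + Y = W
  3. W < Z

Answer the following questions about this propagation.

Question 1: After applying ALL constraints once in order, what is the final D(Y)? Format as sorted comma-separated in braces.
Answer: {2,3}

Derivation:
Constraint 1 (Y != Z) on D(Y)={2,3,5} D(Z)={2,3,4,5,6}: no change
Constraint 2 (U + Y = W) on D(U)={2,3,4,6} D(Y)={2,3,5} D(W)={2,3,4,5,6}: U {2,3,4,6}->{2,3,4}; Y {2,3,5}->{2,3}; W {2,3,4,5,6}->{4,5,6}
Constraint 3 (W < Z) on D(W)={4,5,6} D(Z)={2,3,4,5,6}: W {4,5,6}->{4,5}; Z {2,3,4,5,6}->{5,6}
So after all 3 constraints: D(Y) = {2,3}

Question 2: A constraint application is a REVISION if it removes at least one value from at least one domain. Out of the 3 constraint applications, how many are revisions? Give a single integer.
Constraint 1 (Y != Z) on D(Y)={2,3,5} D(Z)={2,3,4,5,6}: no change => not a revision
Constraint 2 (U + Y = W) on D(U)={2,3,4,6} D(Y)={2,3,5} D(W)={2,3,4,5,6}: U {2,3,4,6}->{2,3,4}; Y {2,3,5}->{2,3}; W {2,3,4,5,6}->{4,5,6} => REVISION
Constraint 3 (W < Z) on D(W)={4,5,6} D(Z)={2,3,4,5,6}: W {4,5,6}->{4,5}; Z {2,3,4,5,6}->{5,6} => REVISION
Total revisions = 2

Answer: 2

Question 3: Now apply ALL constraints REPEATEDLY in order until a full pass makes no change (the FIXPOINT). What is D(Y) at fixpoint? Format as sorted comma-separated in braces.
pass 0 (initial): D(Y)={2,3,5}
pass 1: U {2,3,4,6}->{2,3,4}; W {2,3,4,5,6}->{4,5}; Y {2,3,5}->{2,3}; Z {2,3,4,5,6}->{5,6}
pass 2: U {2,3,4}->{2,3}
pass 3: no change
Fixpoint after 3 passes: D(Y) = {2,3}

Answer: {2,3}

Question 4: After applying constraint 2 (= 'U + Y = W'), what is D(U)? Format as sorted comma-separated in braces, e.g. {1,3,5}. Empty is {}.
Constraint 1 (Y != Z) on D(Y)={2,3,5} D(Z)={2,3,4,5,6}: no change
Constraint 2 (U + Y = W) on D(U)={2,3,4,6} D(Y)={2,3,5} D(W)={2,3,4,5,6}: U {2,3,4,6}->{2,3,4}; Y {2,3,5}->{2,3}; W {2,3,4,5,6}->{4,5,6}
So after constraint 2: D(U) = {2,3,4}

Answer: {2,3,4}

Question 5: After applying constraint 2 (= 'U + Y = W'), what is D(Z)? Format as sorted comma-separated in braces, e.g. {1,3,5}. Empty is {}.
Answer: {2,3,4,5,6}

Derivation:
Constraint 1 (Y != Z) on D(Y)={2,3,5} D(Z)={2,3,4,5,6}: no change
Constraint 2 (U + Y = W) on D(U)={2,3,4,6} D(Y)={2,3,5} D(W)={2,3,4,5,6}: U {2,3,4,6}->{2,3,4}; Y {2,3,5}->{2,3}; W {2,3,4,5,6}->{4,5,6}
So after constraint 2: D(Z) = {2,3,4,5,6}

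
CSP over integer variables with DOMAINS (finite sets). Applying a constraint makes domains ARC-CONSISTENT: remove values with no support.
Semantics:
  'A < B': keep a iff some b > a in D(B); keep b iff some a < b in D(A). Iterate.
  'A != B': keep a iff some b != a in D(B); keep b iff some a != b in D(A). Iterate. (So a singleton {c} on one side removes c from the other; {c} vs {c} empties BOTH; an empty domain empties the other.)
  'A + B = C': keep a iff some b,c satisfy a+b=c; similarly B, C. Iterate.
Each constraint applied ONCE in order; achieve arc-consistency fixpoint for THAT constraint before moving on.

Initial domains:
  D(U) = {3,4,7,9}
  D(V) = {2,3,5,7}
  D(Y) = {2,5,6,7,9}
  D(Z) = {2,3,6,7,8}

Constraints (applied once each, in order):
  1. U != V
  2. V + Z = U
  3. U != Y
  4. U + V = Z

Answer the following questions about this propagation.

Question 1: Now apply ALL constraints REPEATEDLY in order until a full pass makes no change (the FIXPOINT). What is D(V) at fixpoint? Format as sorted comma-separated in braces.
pass 0 (initial): D(V)={2,3,5,7}
pass 1: U {3,4,7,9}->{4}; V {2,3,5,7}->{2,3}; Z {2,3,6,7,8}->{6,7}
pass 2: U {4}->{}; V {2,3}->{}; Y {2,5,6,7,9}->{}; Z {6,7}->{}
pass 3: no change
Fixpoint after 3 passes: D(V) = {}

Answer: {}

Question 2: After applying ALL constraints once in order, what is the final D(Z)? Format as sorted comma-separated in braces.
Answer: {6,7}

Derivation:
Constraint 1 (U != V) on D(U)={3,4,7,9} D(V)={2,3,5,7}: no change
Constraint 2 (V + Z = U) on D(V)={2,3,5,7} D(Z)={2,3,6,7,8} D(U)={3,4,7,9}: Z {2,3,6,7,8}->{2,6,7}; U {3,4,7,9}->{4,7,9}
Constraint 3 (U != Y) on D(U)={4,7,9} D(Y)={2,5,6,7,9}: no change
Constraint 4 (U + V = Z) on D(U)={4,7,9} D(V)={2,3,5,7} D(Z)={2,6,7}: U {4,7,9}->{4}; V {2,3,5,7}->{2,3}; Z {2,6,7}->{6,7}
So after all 4 constraints: D(Z) = {6,7}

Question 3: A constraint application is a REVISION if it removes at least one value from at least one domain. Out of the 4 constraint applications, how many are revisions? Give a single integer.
Constraint 1 (U != V) on D(U)={3,4,7,9} D(V)={2,3,5,7}: no change => not a revision
Constraint 2 (V + Z = U) on D(V)={2,3,5,7} D(Z)={2,3,6,7,8} D(U)={3,4,7,9}: Z {2,3,6,7,8}->{2,6,7}; U {3,4,7,9}->{4,7,9} => REVISION
Constraint 3 (U != Y) on D(U)={4,7,9} D(Y)={2,5,6,7,9}: no change => not a revision
Constraint 4 (U + V = Z) on D(U)={4,7,9} D(V)={2,3,5,7} D(Z)={2,6,7}: U {4,7,9}->{4}; V {2,3,5,7}->{2,3}; Z {2,6,7}->{6,7} => REVISION
Total revisions = 2

Answer: 2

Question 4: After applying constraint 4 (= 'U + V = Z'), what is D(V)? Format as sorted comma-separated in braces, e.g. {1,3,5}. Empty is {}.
Constraint 1 (U != V) on D(U)={3,4,7,9} D(V)={2,3,5,7}: no change
Constraint 2 (V + Z = U) on D(V)={2,3,5,7} D(Z)={2,3,6,7,8} D(U)={3,4,7,9}: Z {2,3,6,7,8}->{2,6,7}; U {3,4,7,9}->{4,7,9}
Constraint 3 (U != Y) on D(U)={4,7,9} D(Y)={2,5,6,7,9}: no change
Constraint 4 (U + V = Z) on D(U)={4,7,9} D(V)={2,3,5,7} D(Z)={2,6,7}: U {4,7,9}->{4}; V {2,3,5,7}->{2,3}; Z {2,6,7}->{6,7}
So after constraint 4: D(V) = {2,3}

Answer: {2,3}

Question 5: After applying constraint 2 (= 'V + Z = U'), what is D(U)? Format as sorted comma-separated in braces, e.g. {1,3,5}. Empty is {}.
Constraint 1 (U != V) on D(U)={3,4,7,9} D(V)={2,3,5,7}: no change
Constraint 2 (V + Z = U) on D(V)={2,3,5,7} D(Z)={2,3,6,7,8} D(U)={3,4,7,9}: Z {2,3,6,7,8}->{2,6,7}; U {3,4,7,9}->{4,7,9}
So after constraint 2: D(U) = {4,7,9}

Answer: {4,7,9}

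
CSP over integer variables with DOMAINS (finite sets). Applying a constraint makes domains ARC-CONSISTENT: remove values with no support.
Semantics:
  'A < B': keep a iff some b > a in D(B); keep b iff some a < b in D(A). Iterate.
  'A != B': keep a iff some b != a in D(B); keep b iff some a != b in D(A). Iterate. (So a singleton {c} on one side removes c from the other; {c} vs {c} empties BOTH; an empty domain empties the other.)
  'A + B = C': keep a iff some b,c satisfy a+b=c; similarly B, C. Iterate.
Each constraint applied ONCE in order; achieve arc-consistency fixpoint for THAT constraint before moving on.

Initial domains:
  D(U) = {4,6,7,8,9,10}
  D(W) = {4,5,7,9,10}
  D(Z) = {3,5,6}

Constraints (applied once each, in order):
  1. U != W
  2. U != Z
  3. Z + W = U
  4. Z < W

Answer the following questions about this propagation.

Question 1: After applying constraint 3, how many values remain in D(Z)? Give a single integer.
Constraint 1 (U != W) on D(U)={4,6,7,8,9,10} D(W)={4,5,7,9,10}: no change
Constraint 2 (U != Z) on D(U)={4,6,7,8,9,10} D(Z)={3,5,6}: no change
Constraint 3 (Z + W = U) on D(Z)={3,5,6} D(W)={4,5,7,9,10} D(U)={4,6,7,8,9,10}: W {4,5,7,9,10}->{4,5,7}; U {4,6,7,8,9,10}->{7,8,9,10}
So after constraint 3: D(Z)={3,5,6}, size = 3

Answer: 3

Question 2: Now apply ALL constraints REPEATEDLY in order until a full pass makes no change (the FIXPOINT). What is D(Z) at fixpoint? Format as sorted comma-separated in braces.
pass 0 (initial): D(Z)={3,5,6}
pass 1: U {4,6,7,8,9,10}->{7,8,9,10}; W {4,5,7,9,10}->{4,5,7}
pass 2: no change
Fixpoint after 2 passes: D(Z) = {3,5,6}

Answer: {3,5,6}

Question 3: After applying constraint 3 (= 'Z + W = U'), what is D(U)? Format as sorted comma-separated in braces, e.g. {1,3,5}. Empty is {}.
Constraint 1 (U != W) on D(U)={4,6,7,8,9,10} D(W)={4,5,7,9,10}: no change
Constraint 2 (U != Z) on D(U)={4,6,7,8,9,10} D(Z)={3,5,6}: no change
Constraint 3 (Z + W = U) on D(Z)={3,5,6} D(W)={4,5,7,9,10} D(U)={4,6,7,8,9,10}: W {4,5,7,9,10}->{4,5,7}; U {4,6,7,8,9,10}->{7,8,9,10}
So after constraint 3: D(U) = {7,8,9,10}

Answer: {7,8,9,10}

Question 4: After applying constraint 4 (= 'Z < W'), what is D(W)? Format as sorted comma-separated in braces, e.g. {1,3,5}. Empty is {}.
Constraint 1 (U != W) on D(U)={4,6,7,8,9,10} D(W)={4,5,7,9,10}: no change
Constraint 2 (U != Z) on D(U)={4,6,7,8,9,10} D(Z)={3,5,6}: no change
Constraint 3 (Z + W = U) on D(Z)={3,5,6} D(W)={4,5,7,9,10} D(U)={4,6,7,8,9,10}: W {4,5,7,9,10}->{4,5,7}; U {4,6,7,8,9,10}->{7,8,9,10}
Constraint 4 (Z < W) on D(Z)={3,5,6} D(W)={4,5,7}: no change
So after constraint 4: D(W) = {4,5,7}

Answer: {4,5,7}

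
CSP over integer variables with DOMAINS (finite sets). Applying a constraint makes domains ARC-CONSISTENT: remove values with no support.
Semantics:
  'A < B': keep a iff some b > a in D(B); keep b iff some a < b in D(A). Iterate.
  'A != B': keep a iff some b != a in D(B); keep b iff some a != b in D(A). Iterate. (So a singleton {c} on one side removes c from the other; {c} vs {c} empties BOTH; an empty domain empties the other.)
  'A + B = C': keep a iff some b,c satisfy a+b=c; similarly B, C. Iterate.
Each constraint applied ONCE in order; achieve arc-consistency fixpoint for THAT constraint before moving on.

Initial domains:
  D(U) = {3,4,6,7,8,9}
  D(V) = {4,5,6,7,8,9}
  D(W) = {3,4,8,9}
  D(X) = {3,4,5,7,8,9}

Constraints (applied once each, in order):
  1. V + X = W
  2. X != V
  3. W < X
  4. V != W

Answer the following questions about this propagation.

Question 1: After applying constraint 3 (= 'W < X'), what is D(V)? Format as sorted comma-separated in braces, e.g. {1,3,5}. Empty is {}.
Answer: {4,5,6}

Derivation:
Constraint 1 (V + X = W) on D(V)={4,5,6,7,8,9} D(X)={3,4,5,7,8,9} D(W)={3,4,8,9}: V {4,5,6,7,8,9}->{4,5,6}; X {3,4,5,7,8,9}->{3,4,5}; W {3,4,8,9}->{8,9}
Constraint 2 (X != V) on D(X)={3,4,5} D(V)={4,5,6}: no change
Constraint 3 (W < X) on D(W)={8,9} D(X)={3,4,5}: W {8,9}->{}; X {3,4,5}->{}
So after constraint 3: D(V) = {4,5,6}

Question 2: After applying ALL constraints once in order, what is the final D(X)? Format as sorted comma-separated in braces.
Constraint 1 (V + X = W) on D(V)={4,5,6,7,8,9} D(X)={3,4,5,7,8,9} D(W)={3,4,8,9}: V {4,5,6,7,8,9}->{4,5,6}; X {3,4,5,7,8,9}->{3,4,5}; W {3,4,8,9}->{8,9}
Constraint 2 (X != V) on D(X)={3,4,5} D(V)={4,5,6}: no change
Constraint 3 (W < X) on D(W)={8,9} D(X)={3,4,5}: W {8,9}->{}; X {3,4,5}->{}
Constraint 4 (V != W) on D(V)={4,5,6} D(W)={}: V {4,5,6}->{}
So after all 4 constraints: D(X) = {}

Answer: {}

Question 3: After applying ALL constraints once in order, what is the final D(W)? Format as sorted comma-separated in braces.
Constraint 1 (V + X = W) on D(V)={4,5,6,7,8,9} D(X)={3,4,5,7,8,9} D(W)={3,4,8,9}: V {4,5,6,7,8,9}->{4,5,6}; X {3,4,5,7,8,9}->{3,4,5}; W {3,4,8,9}->{8,9}
Constraint 2 (X != V) on D(X)={3,4,5} D(V)={4,5,6}: no change
Constraint 3 (W < X) on D(W)={8,9} D(X)={3,4,5}: W {8,9}->{}; X {3,4,5}->{}
Constraint 4 (V != W) on D(V)={4,5,6} D(W)={}: V {4,5,6}->{}
So after all 4 constraints: D(W) = {}

Answer: {}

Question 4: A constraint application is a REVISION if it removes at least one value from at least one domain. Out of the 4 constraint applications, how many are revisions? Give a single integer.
Constraint 1 (V + X = W) on D(V)={4,5,6,7,8,9} D(X)={3,4,5,7,8,9} D(W)={3,4,8,9}: V {4,5,6,7,8,9}->{4,5,6}; X {3,4,5,7,8,9}->{3,4,5}; W {3,4,8,9}->{8,9} => REVISION
Constraint 2 (X != V) on D(X)={3,4,5} D(V)={4,5,6}: no change => not a revision
Constraint 3 (W < X) on D(W)={8,9} D(X)={3,4,5}: W {8,9}->{}; X {3,4,5}->{} => REVISION
Constraint 4 (V != W) on D(V)={4,5,6} D(W)={}: V {4,5,6}->{} => REVISION
Total revisions = 3

Answer: 3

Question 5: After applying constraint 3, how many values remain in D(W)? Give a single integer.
Constraint 1 (V + X = W) on D(V)={4,5,6,7,8,9} D(X)={3,4,5,7,8,9} D(W)={3,4,8,9}: V {4,5,6,7,8,9}->{4,5,6}; X {3,4,5,7,8,9}->{3,4,5}; W {3,4,8,9}->{8,9}
Constraint 2 (X != V) on D(X)={3,4,5} D(V)={4,5,6}: no change
Constraint 3 (W < X) on D(W)={8,9} D(X)={3,4,5}: W {8,9}->{}; X {3,4,5}->{}
So after constraint 3: D(W)={}, size = 0

Answer: 0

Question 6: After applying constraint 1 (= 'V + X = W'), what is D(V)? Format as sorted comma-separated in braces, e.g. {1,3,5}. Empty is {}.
Constraint 1 (V + X = W) on D(V)={4,5,6,7,8,9} D(X)={3,4,5,7,8,9} D(W)={3,4,8,9}: V {4,5,6,7,8,9}->{4,5,6}; X {3,4,5,7,8,9}->{3,4,5}; W {3,4,8,9}->{8,9}
So after constraint 1: D(V) = {4,5,6}

Answer: {4,5,6}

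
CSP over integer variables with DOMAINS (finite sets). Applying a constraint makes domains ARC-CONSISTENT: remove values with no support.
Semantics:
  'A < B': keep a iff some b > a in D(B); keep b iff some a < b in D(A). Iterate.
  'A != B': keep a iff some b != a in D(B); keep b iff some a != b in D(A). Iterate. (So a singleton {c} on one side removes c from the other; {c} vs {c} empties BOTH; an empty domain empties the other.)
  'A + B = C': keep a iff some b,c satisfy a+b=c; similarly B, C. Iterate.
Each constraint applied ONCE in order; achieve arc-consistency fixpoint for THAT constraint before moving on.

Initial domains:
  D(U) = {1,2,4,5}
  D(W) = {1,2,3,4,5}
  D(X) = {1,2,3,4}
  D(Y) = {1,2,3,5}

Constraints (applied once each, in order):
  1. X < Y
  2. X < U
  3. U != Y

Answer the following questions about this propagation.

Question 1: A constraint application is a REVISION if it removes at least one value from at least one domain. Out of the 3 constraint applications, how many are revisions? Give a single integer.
Answer: 2

Derivation:
Constraint 1 (X < Y) on D(X)={1,2,3,4} D(Y)={1,2,3,5}: Y {1,2,3,5}->{2,3,5} => REVISION
Constraint 2 (X < U) on D(X)={1,2,3,4} D(U)={1,2,4,5}: U {1,2,4,5}->{2,4,5} => REVISION
Constraint 3 (U != Y) on D(U)={2,4,5} D(Y)={2,3,5}: no change => not a revision
Total revisions = 2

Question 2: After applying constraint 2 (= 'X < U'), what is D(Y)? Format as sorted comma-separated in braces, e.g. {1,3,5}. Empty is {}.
Answer: {2,3,5}

Derivation:
Constraint 1 (X < Y) on D(X)={1,2,3,4} D(Y)={1,2,3,5}: Y {1,2,3,5}->{2,3,5}
Constraint 2 (X < U) on D(X)={1,2,3,4} D(U)={1,2,4,5}: U {1,2,4,5}->{2,4,5}
So after constraint 2: D(Y) = {2,3,5}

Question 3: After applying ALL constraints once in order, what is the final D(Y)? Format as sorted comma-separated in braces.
Answer: {2,3,5}

Derivation:
Constraint 1 (X < Y) on D(X)={1,2,3,4} D(Y)={1,2,3,5}: Y {1,2,3,5}->{2,3,5}
Constraint 2 (X < U) on D(X)={1,2,3,4} D(U)={1,2,4,5}: U {1,2,4,5}->{2,4,5}
Constraint 3 (U != Y) on D(U)={2,4,5} D(Y)={2,3,5}: no change
So after all 3 constraints: D(Y) = {2,3,5}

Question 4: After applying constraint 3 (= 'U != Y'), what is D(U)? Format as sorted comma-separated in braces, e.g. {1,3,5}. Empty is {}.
Constraint 1 (X < Y) on D(X)={1,2,3,4} D(Y)={1,2,3,5}: Y {1,2,3,5}->{2,3,5}
Constraint 2 (X < U) on D(X)={1,2,3,4} D(U)={1,2,4,5}: U {1,2,4,5}->{2,4,5}
Constraint 3 (U != Y) on D(U)={2,4,5} D(Y)={2,3,5}: no change
So after constraint 3: D(U) = {2,4,5}

Answer: {2,4,5}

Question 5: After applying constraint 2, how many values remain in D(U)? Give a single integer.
Constraint 1 (X < Y) on D(X)={1,2,3,4} D(Y)={1,2,3,5}: Y {1,2,3,5}->{2,3,5}
Constraint 2 (X < U) on D(X)={1,2,3,4} D(U)={1,2,4,5}: U {1,2,4,5}->{2,4,5}
So after constraint 2: D(U)={2,4,5}, size = 3

Answer: 3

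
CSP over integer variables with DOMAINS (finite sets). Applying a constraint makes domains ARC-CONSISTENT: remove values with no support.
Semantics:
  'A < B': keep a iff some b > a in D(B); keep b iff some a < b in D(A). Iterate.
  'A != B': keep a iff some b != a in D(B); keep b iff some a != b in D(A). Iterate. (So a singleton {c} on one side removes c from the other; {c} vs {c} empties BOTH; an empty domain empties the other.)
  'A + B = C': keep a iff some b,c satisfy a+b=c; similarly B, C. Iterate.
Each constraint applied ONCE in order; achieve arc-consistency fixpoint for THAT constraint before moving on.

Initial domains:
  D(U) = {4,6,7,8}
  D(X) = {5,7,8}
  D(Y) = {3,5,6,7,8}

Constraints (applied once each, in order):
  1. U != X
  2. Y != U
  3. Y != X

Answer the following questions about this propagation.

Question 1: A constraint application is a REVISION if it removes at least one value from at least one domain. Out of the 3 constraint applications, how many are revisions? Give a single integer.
Answer: 0

Derivation:
Constraint 1 (U != X) on D(U)={4,6,7,8} D(X)={5,7,8}: no change => not a revision
Constraint 2 (Y != U) on D(Y)={3,5,6,7,8} D(U)={4,6,7,8}: no change => not a revision
Constraint 3 (Y != X) on D(Y)={3,5,6,7,8} D(X)={5,7,8}: no change => not a revision
Total revisions = 0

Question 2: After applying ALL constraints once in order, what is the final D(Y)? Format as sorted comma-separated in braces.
Answer: {3,5,6,7,8}

Derivation:
Constraint 1 (U != X) on D(U)={4,6,7,8} D(X)={5,7,8}: no change
Constraint 2 (Y != U) on D(Y)={3,5,6,7,8} D(U)={4,6,7,8}: no change
Constraint 3 (Y != X) on D(Y)={3,5,6,7,8} D(X)={5,7,8}: no change
So after all 3 constraints: D(Y) = {3,5,6,7,8}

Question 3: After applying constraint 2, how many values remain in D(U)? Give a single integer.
Constraint 1 (U != X) on D(U)={4,6,7,8} D(X)={5,7,8}: no change
Constraint 2 (Y != U) on D(Y)={3,5,6,7,8} D(U)={4,6,7,8}: no change
So after constraint 2: D(U)={4,6,7,8}, size = 4

Answer: 4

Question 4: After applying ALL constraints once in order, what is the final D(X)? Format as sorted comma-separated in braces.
Constraint 1 (U != X) on D(U)={4,6,7,8} D(X)={5,7,8}: no change
Constraint 2 (Y != U) on D(Y)={3,5,6,7,8} D(U)={4,6,7,8}: no change
Constraint 3 (Y != X) on D(Y)={3,5,6,7,8} D(X)={5,7,8}: no change
So after all 3 constraints: D(X) = {5,7,8}

Answer: {5,7,8}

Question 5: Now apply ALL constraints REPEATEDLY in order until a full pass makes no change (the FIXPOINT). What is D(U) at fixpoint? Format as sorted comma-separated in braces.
Answer: {4,6,7,8}

Derivation:
pass 0 (initial): D(U)={4,6,7,8}
pass 1: no change
Fixpoint after 1 passes: D(U) = {4,6,7,8}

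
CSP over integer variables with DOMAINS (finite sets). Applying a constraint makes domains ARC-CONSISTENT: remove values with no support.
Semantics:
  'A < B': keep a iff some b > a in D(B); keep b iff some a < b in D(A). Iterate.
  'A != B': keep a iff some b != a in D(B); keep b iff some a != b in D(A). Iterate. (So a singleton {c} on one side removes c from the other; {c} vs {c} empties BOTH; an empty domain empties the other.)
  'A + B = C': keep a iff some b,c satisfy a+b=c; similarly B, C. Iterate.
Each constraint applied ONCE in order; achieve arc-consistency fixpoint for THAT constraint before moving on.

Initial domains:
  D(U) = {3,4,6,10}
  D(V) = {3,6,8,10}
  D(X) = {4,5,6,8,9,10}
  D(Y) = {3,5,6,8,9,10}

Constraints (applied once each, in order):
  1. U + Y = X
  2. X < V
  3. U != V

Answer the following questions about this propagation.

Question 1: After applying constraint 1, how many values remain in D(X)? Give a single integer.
Answer: 4

Derivation:
Constraint 1 (U + Y = X) on D(U)={3,4,6,10} D(Y)={3,5,6,8,9,10} D(X)={4,5,6,8,9,10}: U {3,4,6,10}->{3,4,6}; Y {3,5,6,8,9,10}->{3,5,6}; X {4,5,6,8,9,10}->{6,8,9,10}
So after constraint 1: D(X)={6,8,9,10}, size = 4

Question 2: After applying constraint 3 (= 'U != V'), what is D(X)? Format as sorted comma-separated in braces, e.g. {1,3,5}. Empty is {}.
Answer: {6,8,9}

Derivation:
Constraint 1 (U + Y = X) on D(U)={3,4,6,10} D(Y)={3,5,6,8,9,10} D(X)={4,5,6,8,9,10}: U {3,4,6,10}->{3,4,6}; Y {3,5,6,8,9,10}->{3,5,6}; X {4,5,6,8,9,10}->{6,8,9,10}
Constraint 2 (X < V) on D(X)={6,8,9,10} D(V)={3,6,8,10}: X {6,8,9,10}->{6,8,9}; V {3,6,8,10}->{8,10}
Constraint 3 (U != V) on D(U)={3,4,6} D(V)={8,10}: no change
So after constraint 3: D(X) = {6,8,9}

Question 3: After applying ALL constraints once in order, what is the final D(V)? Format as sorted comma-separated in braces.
Answer: {8,10}

Derivation:
Constraint 1 (U + Y = X) on D(U)={3,4,6,10} D(Y)={3,5,6,8,9,10} D(X)={4,5,6,8,9,10}: U {3,4,6,10}->{3,4,6}; Y {3,5,6,8,9,10}->{3,5,6}; X {4,5,6,8,9,10}->{6,8,9,10}
Constraint 2 (X < V) on D(X)={6,8,9,10} D(V)={3,6,8,10}: X {6,8,9,10}->{6,8,9}; V {3,6,8,10}->{8,10}
Constraint 3 (U != V) on D(U)={3,4,6} D(V)={8,10}: no change
So after all 3 constraints: D(V) = {8,10}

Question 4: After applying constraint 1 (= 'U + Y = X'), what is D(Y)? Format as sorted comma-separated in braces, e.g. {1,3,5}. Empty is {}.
Answer: {3,5,6}

Derivation:
Constraint 1 (U + Y = X) on D(U)={3,4,6,10} D(Y)={3,5,6,8,9,10} D(X)={4,5,6,8,9,10}: U {3,4,6,10}->{3,4,6}; Y {3,5,6,8,9,10}->{3,5,6}; X {4,5,6,8,9,10}->{6,8,9,10}
So after constraint 1: D(Y) = {3,5,6}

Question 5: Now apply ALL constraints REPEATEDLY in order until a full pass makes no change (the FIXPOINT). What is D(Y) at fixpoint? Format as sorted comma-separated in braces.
Answer: {3,5,6}

Derivation:
pass 0 (initial): D(Y)={3,5,6,8,9,10}
pass 1: U {3,4,6,10}->{3,4,6}; V {3,6,8,10}->{8,10}; X {4,5,6,8,9,10}->{6,8,9}; Y {3,5,6,8,9,10}->{3,5,6}
pass 2: no change
Fixpoint after 2 passes: D(Y) = {3,5,6}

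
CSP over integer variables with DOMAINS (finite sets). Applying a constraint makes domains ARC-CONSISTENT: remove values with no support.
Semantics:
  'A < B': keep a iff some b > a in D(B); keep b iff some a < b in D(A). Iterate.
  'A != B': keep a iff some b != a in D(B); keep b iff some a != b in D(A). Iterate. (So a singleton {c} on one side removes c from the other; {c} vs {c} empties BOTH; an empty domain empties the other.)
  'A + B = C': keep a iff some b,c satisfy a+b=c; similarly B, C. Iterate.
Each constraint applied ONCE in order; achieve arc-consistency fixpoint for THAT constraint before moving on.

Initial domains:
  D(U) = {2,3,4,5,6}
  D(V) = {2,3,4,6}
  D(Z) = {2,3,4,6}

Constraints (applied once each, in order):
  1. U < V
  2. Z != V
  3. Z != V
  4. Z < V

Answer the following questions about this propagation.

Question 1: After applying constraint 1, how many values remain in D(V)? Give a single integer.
Constraint 1 (U < V) on D(U)={2,3,4,5,6} D(V)={2,3,4,6}: U {2,3,4,5,6}->{2,3,4,5}; V {2,3,4,6}->{3,4,6}
So after constraint 1: D(V)={3,4,6}, size = 3

Answer: 3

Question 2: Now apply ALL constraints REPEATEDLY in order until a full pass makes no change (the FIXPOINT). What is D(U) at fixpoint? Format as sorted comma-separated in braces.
pass 0 (initial): D(U)={2,3,4,5,6}
pass 1: U {2,3,4,5,6}->{2,3,4,5}; V {2,3,4,6}->{3,4,6}; Z {2,3,4,6}->{2,3,4}
pass 2: no change
Fixpoint after 2 passes: D(U) = {2,3,4,5}

Answer: {2,3,4,5}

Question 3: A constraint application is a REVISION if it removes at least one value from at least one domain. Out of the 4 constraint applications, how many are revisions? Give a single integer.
Answer: 2

Derivation:
Constraint 1 (U < V) on D(U)={2,3,4,5,6} D(V)={2,3,4,6}: U {2,3,4,5,6}->{2,3,4,5}; V {2,3,4,6}->{3,4,6} => REVISION
Constraint 2 (Z != V) on D(Z)={2,3,4,6} D(V)={3,4,6}: no change => not a revision
Constraint 3 (Z != V) on D(Z)={2,3,4,6} D(V)={3,4,6}: no change => not a revision
Constraint 4 (Z < V) on D(Z)={2,3,4,6} D(V)={3,4,6}: Z {2,3,4,6}->{2,3,4} => REVISION
Total revisions = 2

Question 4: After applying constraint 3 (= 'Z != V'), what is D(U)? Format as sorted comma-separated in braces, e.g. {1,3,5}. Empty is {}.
Constraint 1 (U < V) on D(U)={2,3,4,5,6} D(V)={2,3,4,6}: U {2,3,4,5,6}->{2,3,4,5}; V {2,3,4,6}->{3,4,6}
Constraint 2 (Z != V) on D(Z)={2,3,4,6} D(V)={3,4,6}: no change
Constraint 3 (Z != V) on D(Z)={2,3,4,6} D(V)={3,4,6}: no change
So after constraint 3: D(U) = {2,3,4,5}

Answer: {2,3,4,5}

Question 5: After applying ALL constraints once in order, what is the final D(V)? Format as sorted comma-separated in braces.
Constraint 1 (U < V) on D(U)={2,3,4,5,6} D(V)={2,3,4,6}: U {2,3,4,5,6}->{2,3,4,5}; V {2,3,4,6}->{3,4,6}
Constraint 2 (Z != V) on D(Z)={2,3,4,6} D(V)={3,4,6}: no change
Constraint 3 (Z != V) on D(Z)={2,3,4,6} D(V)={3,4,6}: no change
Constraint 4 (Z < V) on D(Z)={2,3,4,6} D(V)={3,4,6}: Z {2,3,4,6}->{2,3,4}
So after all 4 constraints: D(V) = {3,4,6}

Answer: {3,4,6}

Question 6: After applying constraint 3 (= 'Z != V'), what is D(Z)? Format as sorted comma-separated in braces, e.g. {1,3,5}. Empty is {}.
Constraint 1 (U < V) on D(U)={2,3,4,5,6} D(V)={2,3,4,6}: U {2,3,4,5,6}->{2,3,4,5}; V {2,3,4,6}->{3,4,6}
Constraint 2 (Z != V) on D(Z)={2,3,4,6} D(V)={3,4,6}: no change
Constraint 3 (Z != V) on D(Z)={2,3,4,6} D(V)={3,4,6}: no change
So after constraint 3: D(Z) = {2,3,4,6}

Answer: {2,3,4,6}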